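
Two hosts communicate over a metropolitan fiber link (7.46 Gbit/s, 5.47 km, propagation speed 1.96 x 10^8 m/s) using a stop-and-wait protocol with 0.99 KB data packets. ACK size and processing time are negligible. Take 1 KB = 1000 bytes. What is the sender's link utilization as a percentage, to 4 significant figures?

1.867 %

t_tx = L/R = 7920/7460000000 = 1.06166e-06 s.
t_prop = 5470/196000000 = 2.79082e-05 s; RTT = 5.58163e-05 s.
Cycle = t_tx + RTT = 5.6878e-05 s.
Utilization = t_tx / cycle = 1.06166e-06/5.6878e-05 = 1.867 %.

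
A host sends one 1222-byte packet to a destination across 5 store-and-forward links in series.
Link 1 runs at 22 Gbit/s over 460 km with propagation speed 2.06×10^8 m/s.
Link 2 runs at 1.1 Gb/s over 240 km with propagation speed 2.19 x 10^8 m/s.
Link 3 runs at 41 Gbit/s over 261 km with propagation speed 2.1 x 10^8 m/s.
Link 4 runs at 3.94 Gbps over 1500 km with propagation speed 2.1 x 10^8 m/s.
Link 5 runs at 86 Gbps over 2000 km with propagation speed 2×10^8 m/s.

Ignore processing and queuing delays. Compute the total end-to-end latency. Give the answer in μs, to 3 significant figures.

21700 μs

L = 1222 × 8 = 9776 bits.
Transmission delays (L/R per hop): 0.444364, 8.88727, 0.238439, 2.48122, 0.113674 μs; sum = 12.165 μs.
Propagation delays (d/s per hop): 2233.01, 1095.89, 1242.86, 7142.86, 10000 μs; sum = 21714.6 μs.
End-to-end = 21700 μs.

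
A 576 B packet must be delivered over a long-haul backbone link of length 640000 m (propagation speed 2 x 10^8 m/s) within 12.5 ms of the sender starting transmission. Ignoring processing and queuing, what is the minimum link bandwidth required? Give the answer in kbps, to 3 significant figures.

495 kbps

L = 4608 bits.
Propagation delay = 640000 / 200000000 = 3.2 ms.
Transmission budget = 12.5 − 3.2 = 9.3 ms.
R ≥ L / t_tx = 4608 bits / 0.0093 s = 495 kbps.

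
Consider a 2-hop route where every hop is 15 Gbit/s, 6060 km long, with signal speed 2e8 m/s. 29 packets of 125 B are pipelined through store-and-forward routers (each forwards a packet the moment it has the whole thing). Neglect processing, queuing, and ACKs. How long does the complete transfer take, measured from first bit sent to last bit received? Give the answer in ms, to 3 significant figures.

Per-hop transmission t_tx = L/R = 1000/15000000000 = 6.66667e-05 ms.
Per-hop propagation t_prop = 6060000/200000000 = 30.3 ms.
Pipeline fill: first packet needs 2·t_tx to clear all hops; remaining 28 packets each add one t_tx.
Total = (2+29-1)·t_tx + 2·t_prop = 30·6.66667e-05 + 2·30.3 = 60.6 ms.

60.6 ms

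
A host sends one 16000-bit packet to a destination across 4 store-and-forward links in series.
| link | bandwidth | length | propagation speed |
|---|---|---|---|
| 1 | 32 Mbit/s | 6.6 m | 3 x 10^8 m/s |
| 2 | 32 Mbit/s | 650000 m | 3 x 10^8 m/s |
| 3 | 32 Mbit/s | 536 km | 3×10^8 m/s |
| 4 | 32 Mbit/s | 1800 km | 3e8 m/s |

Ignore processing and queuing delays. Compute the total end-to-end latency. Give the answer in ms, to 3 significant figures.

12.0 ms

Transmission delay per hop = L/R = 16000/32000000 = 0.5 ms; 4 hops → 2 ms.
Propagation delays (d/s per hop): 2.2e-05, 2.16667, 1.78667, 6 ms; sum = 9.95336 ms.
End-to-end = 12.0 ms.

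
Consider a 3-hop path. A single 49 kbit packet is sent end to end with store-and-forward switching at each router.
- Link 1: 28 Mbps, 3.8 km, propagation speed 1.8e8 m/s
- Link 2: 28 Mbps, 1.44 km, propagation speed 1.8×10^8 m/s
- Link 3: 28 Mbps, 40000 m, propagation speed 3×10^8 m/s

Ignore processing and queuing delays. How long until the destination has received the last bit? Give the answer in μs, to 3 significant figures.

5410 μs

L = 49000 bits.
Transmission delay per hop = L/R = 49000/28000000 = 1750 μs; 3 hops → 5250 μs.
Propagation delays (d/s per hop): 21.1111, 8, 133.333 μs; sum = 162.444 μs.
End-to-end = 5410 μs.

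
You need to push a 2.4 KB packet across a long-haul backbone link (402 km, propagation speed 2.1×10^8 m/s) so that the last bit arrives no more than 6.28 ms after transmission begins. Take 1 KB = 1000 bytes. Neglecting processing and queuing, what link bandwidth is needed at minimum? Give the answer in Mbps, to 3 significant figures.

L = 19200 bits.
Propagation delay = 402000 / 210000000 = 1.91429 ms.
Transmission budget = 6.28 − 1.91429 = 4.36571 ms.
R ≥ L / t_tx = 19200 bits / 0.00436571 s = 4.40 Mbps.

4.40 Mbps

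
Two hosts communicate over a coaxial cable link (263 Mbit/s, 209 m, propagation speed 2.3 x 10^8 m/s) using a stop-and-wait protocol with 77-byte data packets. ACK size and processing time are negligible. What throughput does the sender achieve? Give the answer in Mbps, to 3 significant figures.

148 Mbps

t_tx = L/R = 616/263000000 = 2.34221e-06 s.
t_prop = 209/2.3e+08 = 9.08696e-07 s; RTT = 1.81739e-06 s.
Cycle = t_tx + RTT = 4.1596e-06 s.
Throughput = L / cycle = 616 / 4.1596e-06 = 148 Mbps.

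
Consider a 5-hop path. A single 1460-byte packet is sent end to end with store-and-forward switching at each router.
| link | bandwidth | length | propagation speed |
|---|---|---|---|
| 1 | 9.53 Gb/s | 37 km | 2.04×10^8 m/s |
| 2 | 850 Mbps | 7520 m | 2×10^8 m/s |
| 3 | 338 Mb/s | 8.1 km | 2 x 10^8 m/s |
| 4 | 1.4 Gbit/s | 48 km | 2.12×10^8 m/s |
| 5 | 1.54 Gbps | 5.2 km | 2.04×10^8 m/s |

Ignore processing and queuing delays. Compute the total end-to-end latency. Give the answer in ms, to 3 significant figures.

L = 1460 × 8 = 11680 bits.
Transmission delays (L/R per hop): 0.0012256, 0.0137412, 0.0345562, 0.00834286, 0.00758442 ms; sum = 0.0654503 ms.
Propagation delays (d/s per hop): 0.181373, 0.0376, 0.0405, 0.226415, 0.0254902 ms; sum = 0.511378 ms.
End-to-end = 0.577 ms.

0.577 ms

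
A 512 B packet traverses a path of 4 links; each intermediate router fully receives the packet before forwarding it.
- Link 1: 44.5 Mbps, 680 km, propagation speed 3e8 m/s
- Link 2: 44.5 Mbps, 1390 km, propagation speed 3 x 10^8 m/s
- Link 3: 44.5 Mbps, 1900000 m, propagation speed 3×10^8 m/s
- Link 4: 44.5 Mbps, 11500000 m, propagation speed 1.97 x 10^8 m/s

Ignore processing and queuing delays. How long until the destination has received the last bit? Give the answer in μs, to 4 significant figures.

L = 512 × 8 = 4096 bits.
Transmission delay per hop = L/R = 4096/44500000 = 92.0449 μs; 4 hops → 368.18 μs.
Propagation delays (d/s per hop): 2266.67, 4633.33, 6333.33, 58375.6 μs; sum = 71609 μs.
End-to-end = 71980 μs.

71980 μs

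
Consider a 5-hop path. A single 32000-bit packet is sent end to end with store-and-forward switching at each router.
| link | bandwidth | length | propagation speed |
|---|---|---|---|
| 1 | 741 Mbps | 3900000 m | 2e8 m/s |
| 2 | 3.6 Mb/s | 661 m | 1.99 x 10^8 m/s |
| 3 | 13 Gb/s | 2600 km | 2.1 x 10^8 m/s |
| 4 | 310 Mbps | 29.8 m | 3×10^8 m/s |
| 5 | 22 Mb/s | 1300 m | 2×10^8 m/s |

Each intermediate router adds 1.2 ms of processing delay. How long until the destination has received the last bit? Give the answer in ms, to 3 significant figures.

Transmission delays (L/R per hop): 0.0431849, 8.88889, 0.00246154, 0.103226, 1.45455 ms; sum = 10.4923 ms.
Propagation delays (d/s per hop): 19.5, 0.00332161, 12.381, 9.93333e-05, 0.0065 ms; sum = 31.8909 ms.
Processing at 4 router(s): 4 × 1.2 ms = 4.8 ms.
End-to-end = 47.2 ms.

47.2 ms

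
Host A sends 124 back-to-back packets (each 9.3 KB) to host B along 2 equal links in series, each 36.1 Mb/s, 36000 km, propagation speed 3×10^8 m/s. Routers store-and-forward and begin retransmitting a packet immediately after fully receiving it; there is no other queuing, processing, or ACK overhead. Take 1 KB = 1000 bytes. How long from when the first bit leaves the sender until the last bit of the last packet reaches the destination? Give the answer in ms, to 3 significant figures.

498 ms

Per-hop transmission t_tx = L/R = 74400/36100000 = 2.06094 ms.
Per-hop propagation t_prop = 36000000/300000000 = 120 ms.
Pipeline fill: first packet needs 2·t_tx to clear all hops; remaining 123 packets each add one t_tx.
Total = (2+124-1)·t_tx + 2·t_prop = 125·2.06094 + 2·120 = 498 ms.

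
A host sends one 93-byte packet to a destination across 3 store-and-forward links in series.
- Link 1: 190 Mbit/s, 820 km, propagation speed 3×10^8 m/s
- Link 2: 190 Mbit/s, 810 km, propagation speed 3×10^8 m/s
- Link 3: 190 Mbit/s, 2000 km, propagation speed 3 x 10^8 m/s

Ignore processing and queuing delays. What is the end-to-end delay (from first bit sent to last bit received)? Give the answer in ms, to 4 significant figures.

L = 93 × 8 = 744 bits.
Transmission delay per hop = L/R = 744/190000000 = 0.00391579 ms; 3 hops → 0.0117474 ms.
Propagation delays (d/s per hop): 2.73333, 2.7, 6.66667 ms; sum = 12.1 ms.
End-to-end = 12.11 ms.

12.11 ms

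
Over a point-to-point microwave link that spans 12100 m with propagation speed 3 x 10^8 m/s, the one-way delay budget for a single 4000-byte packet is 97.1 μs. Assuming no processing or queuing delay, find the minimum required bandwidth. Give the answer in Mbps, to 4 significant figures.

563.7 Mbps

L = 32000 bits.
Propagation delay = 12100 / 300000000 = 40.3333 μs.
Transmission budget = 97.1 − 40.3333 = 56.7667 μs.
R ≥ L / t_tx = 32000 bits / 5.67667e-05 s = 563.7 Mbps.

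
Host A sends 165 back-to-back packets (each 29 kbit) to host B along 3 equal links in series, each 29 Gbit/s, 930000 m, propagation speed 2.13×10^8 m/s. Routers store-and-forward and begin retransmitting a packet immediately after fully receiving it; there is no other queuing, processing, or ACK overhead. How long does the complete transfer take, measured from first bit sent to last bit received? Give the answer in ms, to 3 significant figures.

Per-hop transmission t_tx = L/R = 29000/29000000000 = 0.001 ms.
Per-hop propagation t_prop = 930000/213000000 = 4.3662 ms.
Pipeline fill: first packet needs 3·t_tx to clear all hops; remaining 164 packets each add one t_tx.
Total = (3+165-1)·t_tx + 3·t_prop = 167·0.001 + 3·4.3662 = 13.3 ms.

13.3 ms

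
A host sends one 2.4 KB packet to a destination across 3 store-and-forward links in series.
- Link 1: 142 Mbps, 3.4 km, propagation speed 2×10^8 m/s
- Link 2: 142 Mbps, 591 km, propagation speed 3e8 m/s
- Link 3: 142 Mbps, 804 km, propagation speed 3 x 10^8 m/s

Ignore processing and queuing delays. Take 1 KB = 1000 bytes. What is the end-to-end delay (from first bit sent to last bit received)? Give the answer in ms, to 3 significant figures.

L = 19200 bits.
Transmission delay per hop = L/R = 19200/142000000 = 0.135211 ms; 3 hops → 0.405634 ms.
Propagation delays (d/s per hop): 0.017, 1.97, 2.68 ms; sum = 4.667 ms.
End-to-end = 5.07 ms.

5.07 ms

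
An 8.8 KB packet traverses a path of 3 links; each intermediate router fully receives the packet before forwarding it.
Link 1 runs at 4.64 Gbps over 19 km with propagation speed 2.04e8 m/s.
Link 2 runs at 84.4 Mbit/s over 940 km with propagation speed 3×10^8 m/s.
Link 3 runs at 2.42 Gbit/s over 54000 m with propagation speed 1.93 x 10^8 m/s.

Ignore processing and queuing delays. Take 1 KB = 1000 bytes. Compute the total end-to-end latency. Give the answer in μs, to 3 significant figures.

L = 70400 bits.
Transmission delays (L/R per hop): 15.1724, 834.123, 29.0909 μs; sum = 878.387 μs.
Propagation delays (d/s per hop): 93.1373, 3133.33, 279.793 μs; sum = 3506.26 μs.
End-to-end = 4380 μs.

4380 μs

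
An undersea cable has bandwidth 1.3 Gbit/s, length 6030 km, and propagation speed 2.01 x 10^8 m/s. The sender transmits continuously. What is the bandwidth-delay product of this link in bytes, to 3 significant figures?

4880000 bytes

Propagation delay = 6030000 / 2.01e+08 = 0.03 s.
BDP = R × t_prop = 1300000000 × 0.03 = 39000000 bits.
In bytes: 39000000/8 = 4880000 bytes.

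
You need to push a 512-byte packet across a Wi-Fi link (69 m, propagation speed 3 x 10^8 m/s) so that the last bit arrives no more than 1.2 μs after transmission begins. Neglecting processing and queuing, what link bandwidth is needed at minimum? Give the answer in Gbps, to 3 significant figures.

4.22 Gbps

L = 4096 bits.
Propagation delay = 69 / 300000000 = 0.23 μs.
Transmission budget = 1.2 − 0.23 = 0.97 μs.
R ≥ L / t_tx = 4096 bits / 9.7e-07 s = 4.22 Gbps.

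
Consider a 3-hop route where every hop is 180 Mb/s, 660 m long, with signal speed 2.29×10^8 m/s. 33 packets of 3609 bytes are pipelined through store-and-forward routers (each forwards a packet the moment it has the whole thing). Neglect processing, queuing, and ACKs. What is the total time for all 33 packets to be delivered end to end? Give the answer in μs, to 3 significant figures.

Per-hop transmission t_tx = L/R = 28872/180000000 = 160.4 μs.
Per-hop propagation t_prop = 660/229000000 = 2.8821 μs.
Pipeline fill: first packet needs 3·t_tx to clear all hops; remaining 32 packets each add one t_tx.
Total = (3+33-1)·t_tx + 3·t_prop = 35·160.4 + 3·2.8821 = 5620 μs.

5620 μs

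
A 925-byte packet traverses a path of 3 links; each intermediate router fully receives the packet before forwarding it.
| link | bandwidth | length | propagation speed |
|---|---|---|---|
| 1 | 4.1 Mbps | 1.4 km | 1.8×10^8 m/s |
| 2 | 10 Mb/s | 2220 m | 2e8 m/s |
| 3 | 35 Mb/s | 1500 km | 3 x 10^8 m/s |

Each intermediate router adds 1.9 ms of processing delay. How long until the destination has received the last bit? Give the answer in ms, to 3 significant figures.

11.6 ms

L = 925 × 8 = 7400 bits.
Transmission delays (L/R per hop): 1.80488, 0.74, 0.211429 ms; sum = 2.75631 ms.
Propagation delays (d/s per hop): 0.00777778, 0.0111, 5 ms; sum = 5.01888 ms.
Processing at 2 router(s): 2 × 1.9 ms = 3.8 ms.
End-to-end = 11.6 ms.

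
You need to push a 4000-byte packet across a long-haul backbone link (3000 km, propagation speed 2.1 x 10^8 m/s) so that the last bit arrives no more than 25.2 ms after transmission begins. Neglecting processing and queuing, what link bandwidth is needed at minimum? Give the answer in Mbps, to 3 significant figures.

2.93 Mbps

L = 32000 bits.
Propagation delay = 3000000 / 210000000 = 14.2857 ms.
Transmission budget = 25.2 − 14.2857 = 10.9143 ms.
R ≥ L / t_tx = 32000 bits / 0.0109143 s = 2.93 Mbps.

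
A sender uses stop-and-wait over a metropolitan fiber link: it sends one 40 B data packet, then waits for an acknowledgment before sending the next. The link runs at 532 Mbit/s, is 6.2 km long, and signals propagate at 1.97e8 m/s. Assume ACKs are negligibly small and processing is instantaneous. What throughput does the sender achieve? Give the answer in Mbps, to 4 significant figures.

5.036 Mbps

t_tx = L/R = 320/532000000 = 6.01504e-07 s.
t_prop = 6200/197000000 = 3.14721e-05 s; RTT = 6.29442e-05 s.
Cycle = t_tx + RTT = 6.35457e-05 s.
Throughput = L / cycle = 320 / 6.35457e-05 = 5.036 Mbps.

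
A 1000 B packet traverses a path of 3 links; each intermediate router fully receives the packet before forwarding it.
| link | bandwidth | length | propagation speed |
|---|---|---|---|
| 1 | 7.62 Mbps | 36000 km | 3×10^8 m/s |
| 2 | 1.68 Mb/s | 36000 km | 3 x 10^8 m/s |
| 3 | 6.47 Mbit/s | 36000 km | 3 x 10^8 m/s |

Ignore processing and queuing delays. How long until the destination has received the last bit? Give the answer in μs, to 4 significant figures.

367000 μs

L = 1000 × 8 = 8000 bits.
Transmission delays (L/R per hop): 1049.87, 4761.9, 1236.48 μs; sum = 7048.25 μs.
Propagation delays (d/s per hop): 120000, 120000, 120000 μs; sum = 360000 μs.
End-to-end = 367000 μs.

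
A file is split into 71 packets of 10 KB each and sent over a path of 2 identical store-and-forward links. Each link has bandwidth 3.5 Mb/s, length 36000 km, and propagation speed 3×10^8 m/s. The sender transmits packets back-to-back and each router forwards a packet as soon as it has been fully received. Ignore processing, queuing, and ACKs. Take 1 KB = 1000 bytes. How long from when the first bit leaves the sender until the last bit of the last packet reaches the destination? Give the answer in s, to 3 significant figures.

Per-hop transmission t_tx = L/R = 80000/3500000 = 0.0228571 s.
Per-hop propagation t_prop = 36000000/300000000 = 0.12 s.
Pipeline fill: first packet needs 2·t_tx to clear all hops; remaining 70 packets each add one t_tx.
Total = (2+71-1)·t_tx + 2·t_prop = 72·0.0228571 + 2·0.12 = 1.89 s.

1.89 s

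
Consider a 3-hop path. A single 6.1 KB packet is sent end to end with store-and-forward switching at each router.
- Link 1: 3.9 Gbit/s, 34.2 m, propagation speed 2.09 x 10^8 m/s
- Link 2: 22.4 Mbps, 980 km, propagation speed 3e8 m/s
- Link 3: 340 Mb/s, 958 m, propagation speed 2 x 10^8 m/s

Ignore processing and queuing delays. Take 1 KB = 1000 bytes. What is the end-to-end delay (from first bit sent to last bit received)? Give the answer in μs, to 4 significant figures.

L = 48800 bits.
Transmission delays (L/R per hop): 12.5128, 2178.57, 143.529 μs; sum = 2334.61 μs.
Propagation delays (d/s per hop): 0.163636, 3266.67, 4.79 μs; sum = 3271.62 μs.
End-to-end = 5606 μs.

5606 μs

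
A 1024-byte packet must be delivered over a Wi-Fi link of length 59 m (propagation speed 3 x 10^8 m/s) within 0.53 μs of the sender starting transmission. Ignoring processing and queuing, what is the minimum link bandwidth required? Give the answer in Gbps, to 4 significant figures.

L = 8192 bits.
Propagation delay = 59 / 300000000 = 0.196667 μs.
Transmission budget = 0.53 − 0.196667 = 0.333333 μs.
R ≥ L / t_tx = 8192 bits / 3.33333e-07 s = 24.58 Gbps.

24.58 Gbps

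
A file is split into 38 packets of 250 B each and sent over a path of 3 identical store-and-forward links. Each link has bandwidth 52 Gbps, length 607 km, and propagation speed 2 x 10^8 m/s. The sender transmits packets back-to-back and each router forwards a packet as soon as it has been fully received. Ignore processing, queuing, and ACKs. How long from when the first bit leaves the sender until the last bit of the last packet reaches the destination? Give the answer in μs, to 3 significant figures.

Per-hop transmission t_tx = L/R = 2000/52000000000 = 0.0384615 μs.
Per-hop propagation t_prop = 607000/200000000 = 3035 μs.
Pipeline fill: first packet needs 3·t_tx to clear all hops; remaining 37 packets each add one t_tx.
Total = (3+38-1)·t_tx + 3·t_prop = 40·0.0384615 + 3·3035 = 9110 μs.

9110 μs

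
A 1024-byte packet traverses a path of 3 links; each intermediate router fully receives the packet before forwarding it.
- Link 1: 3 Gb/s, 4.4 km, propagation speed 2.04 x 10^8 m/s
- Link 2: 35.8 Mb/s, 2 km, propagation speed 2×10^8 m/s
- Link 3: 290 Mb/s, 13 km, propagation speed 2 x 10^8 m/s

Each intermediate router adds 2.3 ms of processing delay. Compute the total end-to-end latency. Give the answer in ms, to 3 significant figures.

4.96 ms

L = 1024 × 8 = 8192 bits.
Transmission delays (L/R per hop): 0.00273067, 0.228827, 0.0282483 ms; sum = 0.259806 ms.
Propagation delays (d/s per hop): 0.0215686, 0.01, 0.065 ms; sum = 0.0965686 ms.
Processing at 2 router(s): 2 × 2.3 ms = 4.6 ms.
End-to-end = 4.96 ms.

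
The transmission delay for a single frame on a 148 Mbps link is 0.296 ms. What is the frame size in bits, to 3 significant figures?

L = R × t_tx = 148000000 b/s × 0.000296 s = 43808 bits.

43800 bits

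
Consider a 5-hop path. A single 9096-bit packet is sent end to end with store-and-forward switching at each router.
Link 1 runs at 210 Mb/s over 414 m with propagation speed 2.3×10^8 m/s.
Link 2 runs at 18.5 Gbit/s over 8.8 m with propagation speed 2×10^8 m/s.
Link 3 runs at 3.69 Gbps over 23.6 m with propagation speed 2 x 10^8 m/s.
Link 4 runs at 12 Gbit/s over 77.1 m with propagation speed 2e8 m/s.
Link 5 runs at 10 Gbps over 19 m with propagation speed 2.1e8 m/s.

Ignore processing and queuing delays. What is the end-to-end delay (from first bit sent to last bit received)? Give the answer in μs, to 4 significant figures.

50.38 μs

Transmission delays (L/R per hop): 43.3143, 0.491676, 2.46504, 0.758, 0.9096 μs; sum = 47.9386 μs.
Propagation delays (d/s per hop): 1.8, 0.044, 0.118, 0.3855, 0.0904762 μs; sum = 2.43798 μs.
End-to-end = 50.38 μs.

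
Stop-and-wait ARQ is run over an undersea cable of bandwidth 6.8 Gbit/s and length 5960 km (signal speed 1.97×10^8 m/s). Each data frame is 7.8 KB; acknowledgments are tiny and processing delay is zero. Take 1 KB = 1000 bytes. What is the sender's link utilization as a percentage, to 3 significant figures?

t_tx = L/R = 62400/6800000000 = 9.17647e-06 s.
t_prop = 5960000/197000000 = 0.0302538 s; RTT = 0.0605076 s.
Cycle = t_tx + RTT = 0.0605168 s.
Utilization = t_tx / cycle = 9.17647e-06/0.0605168 = 0.0152 %.

0.0152 %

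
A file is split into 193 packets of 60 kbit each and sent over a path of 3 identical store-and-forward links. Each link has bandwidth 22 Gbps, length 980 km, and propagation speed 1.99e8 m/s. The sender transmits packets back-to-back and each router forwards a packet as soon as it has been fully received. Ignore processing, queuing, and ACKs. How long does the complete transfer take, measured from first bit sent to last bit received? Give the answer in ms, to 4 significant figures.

15.31 ms

Per-hop transmission t_tx = L/R = 60000/22000000000 = 0.00272727 ms.
Per-hop propagation t_prop = 980000/199000000 = 4.92462 ms.
Pipeline fill: first packet needs 3·t_tx to clear all hops; remaining 192 packets each add one t_tx.
Total = (3+193-1)·t_tx + 3·t_prop = 195·0.00272727 + 3·4.92462 = 15.31 ms.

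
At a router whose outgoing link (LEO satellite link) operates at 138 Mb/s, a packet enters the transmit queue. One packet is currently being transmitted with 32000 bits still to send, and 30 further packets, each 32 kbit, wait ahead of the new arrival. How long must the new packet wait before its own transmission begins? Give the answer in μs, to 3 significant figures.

7190 μs

Each queued packet: L/R = 32000/138000000 = 231.884 μs.
30 queued → 6956.52 μs.
Plus remaining 32000 bits of current packet: 231.884 μs.
Queuing delay = 7190 μs.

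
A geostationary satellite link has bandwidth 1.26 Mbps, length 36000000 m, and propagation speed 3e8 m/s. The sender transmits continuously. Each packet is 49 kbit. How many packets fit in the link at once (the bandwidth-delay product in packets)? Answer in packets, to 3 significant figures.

Propagation delay = 36000000 / 300000000 = 0.12 s.
BDP = R × t_prop = 1260000 × 0.12 = 151200 bits.
In packets of 49000 bits: 3.09 packets.

3.09 packets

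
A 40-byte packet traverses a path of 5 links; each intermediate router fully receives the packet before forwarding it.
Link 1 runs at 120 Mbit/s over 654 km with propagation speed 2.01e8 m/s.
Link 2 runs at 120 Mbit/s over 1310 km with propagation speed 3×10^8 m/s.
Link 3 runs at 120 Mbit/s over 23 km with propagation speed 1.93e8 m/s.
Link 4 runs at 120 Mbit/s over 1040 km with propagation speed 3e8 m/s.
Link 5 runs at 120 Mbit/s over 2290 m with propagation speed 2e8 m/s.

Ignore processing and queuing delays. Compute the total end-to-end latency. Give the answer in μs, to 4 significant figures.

11230 μs

L = 40 × 8 = 320 bits.
Transmission delay per hop = L/R = 320/120000000 = 2.66667 μs; 5 hops → 13.3333 μs.
Propagation delays (d/s per hop): 3253.73, 4366.67, 119.171, 3466.67, 11.45 μs; sum = 11217.7 μs.
End-to-end = 11230 μs.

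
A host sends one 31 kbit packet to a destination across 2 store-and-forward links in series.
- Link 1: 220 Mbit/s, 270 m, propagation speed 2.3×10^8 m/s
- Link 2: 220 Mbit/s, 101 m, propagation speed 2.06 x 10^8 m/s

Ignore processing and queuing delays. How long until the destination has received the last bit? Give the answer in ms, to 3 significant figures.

0.283 ms

L = 31000 bits.
Transmission delay per hop = L/R = 31000/220000000 = 0.140909 ms; 2 hops → 0.281818 ms.
Propagation delays (d/s per hop): 0.00117391, 0.000490291 ms; sum = 0.0016642 ms.
End-to-end = 0.283 ms.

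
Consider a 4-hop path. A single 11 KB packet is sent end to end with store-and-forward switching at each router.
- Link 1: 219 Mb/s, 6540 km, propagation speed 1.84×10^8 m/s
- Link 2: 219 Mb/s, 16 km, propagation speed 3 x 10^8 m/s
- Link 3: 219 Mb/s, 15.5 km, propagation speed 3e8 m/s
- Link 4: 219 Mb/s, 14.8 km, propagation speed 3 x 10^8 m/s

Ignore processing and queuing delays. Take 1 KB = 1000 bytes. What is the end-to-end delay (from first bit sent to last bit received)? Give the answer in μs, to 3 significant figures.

L = 88000 bits.
Transmission delay per hop = L/R = 88000/219000000 = 401.826 μs; 4 hops → 1607.31 μs.
Propagation delays (d/s per hop): 35543.5, 53.3333, 51.6667, 49.3333 μs; sum = 35697.8 μs.
End-to-end = 37300 μs.

37300 μs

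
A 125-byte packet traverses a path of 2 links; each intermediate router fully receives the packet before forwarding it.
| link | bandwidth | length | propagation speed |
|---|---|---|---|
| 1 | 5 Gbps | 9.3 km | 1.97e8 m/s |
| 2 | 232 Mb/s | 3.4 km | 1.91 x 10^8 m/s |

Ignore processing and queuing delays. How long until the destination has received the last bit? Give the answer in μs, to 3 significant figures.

69.5 μs

L = 125 × 8 = 1000 bits.
Transmission delays (L/R per hop): 0.2, 4.31034 μs; sum = 4.51034 μs.
Propagation delays (d/s per hop): 47.2081, 17.801 μs; sum = 65.0092 μs.
End-to-end = 69.5 μs.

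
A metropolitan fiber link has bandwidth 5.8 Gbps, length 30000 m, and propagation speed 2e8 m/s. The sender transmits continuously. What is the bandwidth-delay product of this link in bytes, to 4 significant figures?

Propagation delay = 30000 / 200000000 = 0.00015 s.
BDP = R × t_prop = 5800000000 × 0.00015 = 870000 bits.
In bytes: 870000/8 = 108800 bytes.

108800 bytes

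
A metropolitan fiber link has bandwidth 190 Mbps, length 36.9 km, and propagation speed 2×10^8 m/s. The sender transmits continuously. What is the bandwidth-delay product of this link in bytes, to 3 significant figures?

4380 bytes

Propagation delay = 36900 / 200000000 = 0.0001845 s.
BDP = R × t_prop = 190000000 × 0.0001845 = 35055 bits.
In bytes: 35055/8 = 4380 bytes.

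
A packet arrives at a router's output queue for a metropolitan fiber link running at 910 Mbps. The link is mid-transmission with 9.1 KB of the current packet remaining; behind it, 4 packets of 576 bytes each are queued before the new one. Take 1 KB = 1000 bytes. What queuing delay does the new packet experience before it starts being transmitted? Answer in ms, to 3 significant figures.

0.100 ms

Each queued packet: L/R = 4608/910000000 = 0.00506374 ms.
4 queued → 0.0202549 ms.
Plus remaining 72800 bits of current packet: 0.08 ms.
Queuing delay = 0.100 ms.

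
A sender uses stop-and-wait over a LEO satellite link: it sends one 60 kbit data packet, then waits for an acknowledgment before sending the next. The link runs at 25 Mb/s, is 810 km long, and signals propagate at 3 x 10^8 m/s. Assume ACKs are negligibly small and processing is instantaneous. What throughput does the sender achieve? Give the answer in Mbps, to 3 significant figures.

t_tx = L/R = 60000/25000000 = 0.0024 s.
t_prop = 810000/300000000 = 0.0027 s; RTT = 0.0054 s.
Cycle = t_tx + RTT = 0.0078 s.
Throughput = L / cycle = 60000 / 0.0078 = 7.69 Mbps.

7.69 Mbps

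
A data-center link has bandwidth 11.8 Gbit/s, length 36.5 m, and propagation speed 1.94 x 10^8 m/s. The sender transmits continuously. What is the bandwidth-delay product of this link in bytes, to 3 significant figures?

278 bytes

Propagation delay = 36.5 / 194000000 = 1.88144e-07 s.
BDP = R × t_prop = 11800000000 × 1.88144e-07 = 2220.1 bits.
In bytes: 2220.1/8 = 278 bytes.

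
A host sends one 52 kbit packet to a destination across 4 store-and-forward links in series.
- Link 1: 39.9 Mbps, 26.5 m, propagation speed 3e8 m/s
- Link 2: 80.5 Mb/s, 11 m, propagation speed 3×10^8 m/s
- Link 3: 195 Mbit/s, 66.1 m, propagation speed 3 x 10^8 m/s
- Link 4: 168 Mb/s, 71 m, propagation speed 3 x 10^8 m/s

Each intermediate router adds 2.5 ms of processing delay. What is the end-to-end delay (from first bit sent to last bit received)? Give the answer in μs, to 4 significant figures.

L = 52000 bits.
Transmission delays (L/R per hop): 1303.26, 645.963, 266.667, 309.524 μs; sum = 2525.41 μs.
Propagation delays (d/s per hop): 0.0883333, 0.0366667, 0.220333, 0.236667 μs; sum = 0.582 μs.
Processing at 3 router(s): 3 × 2.5 ms = 7500 μs.
End-to-end = 10030 μs.

10030 μs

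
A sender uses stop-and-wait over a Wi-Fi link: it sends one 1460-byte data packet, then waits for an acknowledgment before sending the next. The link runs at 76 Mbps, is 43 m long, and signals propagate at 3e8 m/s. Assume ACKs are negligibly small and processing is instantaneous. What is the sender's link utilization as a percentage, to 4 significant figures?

t_tx = L/R = 11680/76000000 = 0.000153684 s.
t_prop = 43/300000000 = 1.43333e-07 s; RTT = 2.86667e-07 s.
Cycle = t_tx + RTT = 0.000153971 s.
Utilization = t_tx / cycle = 0.000153684/0.000153971 = 99.81 %.

99.81 %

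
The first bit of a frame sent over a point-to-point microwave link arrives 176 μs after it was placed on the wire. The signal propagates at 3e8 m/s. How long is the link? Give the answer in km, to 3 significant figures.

d = s × t_prop = 300000000 × 0.000176 = 52.8 km.

52.8 km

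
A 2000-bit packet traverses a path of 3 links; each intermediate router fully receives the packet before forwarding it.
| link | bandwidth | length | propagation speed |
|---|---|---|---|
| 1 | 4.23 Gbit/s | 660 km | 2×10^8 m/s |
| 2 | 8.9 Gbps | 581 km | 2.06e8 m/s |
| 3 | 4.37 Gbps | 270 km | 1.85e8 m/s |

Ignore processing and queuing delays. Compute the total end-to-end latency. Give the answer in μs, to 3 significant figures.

7580 μs

Transmission delays (L/R per hop): 0.472813, 0.224719, 0.457666 μs; sum = 1.1552 μs.
Propagation delays (d/s per hop): 3300, 2820.39, 1459.46 μs; sum = 7579.85 μs.
End-to-end = 7580 μs.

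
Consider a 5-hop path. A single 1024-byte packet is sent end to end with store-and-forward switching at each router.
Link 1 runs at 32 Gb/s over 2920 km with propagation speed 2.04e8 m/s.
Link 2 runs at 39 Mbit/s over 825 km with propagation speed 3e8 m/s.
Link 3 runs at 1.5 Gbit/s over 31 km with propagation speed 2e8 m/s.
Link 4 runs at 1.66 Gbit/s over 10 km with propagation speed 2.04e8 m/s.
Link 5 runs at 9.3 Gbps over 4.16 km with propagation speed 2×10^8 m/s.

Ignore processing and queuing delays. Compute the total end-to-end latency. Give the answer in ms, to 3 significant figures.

L = 1024 × 8 = 8192 bits.
Transmission delays (L/R per hop): 0.000256, 0.210051, 0.00546133, 0.00493494, 0.00088086 ms; sum = 0.221584 ms.
Propagation delays (d/s per hop): 14.3137, 2.75, 0.155, 0.0490196, 0.0208 ms; sum = 17.2885 ms.
End-to-end = 17.5 ms.

17.5 ms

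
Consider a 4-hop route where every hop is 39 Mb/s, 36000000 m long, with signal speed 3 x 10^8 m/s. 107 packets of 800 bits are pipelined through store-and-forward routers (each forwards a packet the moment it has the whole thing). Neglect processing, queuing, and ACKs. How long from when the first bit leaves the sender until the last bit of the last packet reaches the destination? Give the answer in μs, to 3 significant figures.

Per-hop transmission t_tx = L/R = 800/39000000 = 20.5128 μs.
Per-hop propagation t_prop = 36000000/300000000 = 120000 μs.
Pipeline fill: first packet needs 4·t_tx to clear all hops; remaining 106 packets each add one t_tx.
Total = (4+107-1)·t_tx + 4·t_prop = 110·20.5128 + 4·120000 = 482000 μs.

482000 μs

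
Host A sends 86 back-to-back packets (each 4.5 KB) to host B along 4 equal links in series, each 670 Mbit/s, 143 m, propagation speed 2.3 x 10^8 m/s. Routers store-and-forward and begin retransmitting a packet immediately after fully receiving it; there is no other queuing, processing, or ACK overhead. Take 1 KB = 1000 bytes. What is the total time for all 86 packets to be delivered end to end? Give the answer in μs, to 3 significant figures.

Per-hop transmission t_tx = L/R = 36000/670000000 = 53.7313 μs.
Per-hop propagation t_prop = 143/2.3e+08 = 0.621739 μs.
Pipeline fill: first packet needs 4·t_tx to clear all hops; remaining 85 packets each add one t_tx.
Total = (4+86-1)·t_tx + 4·t_prop = 89·53.7313 + 4·0.621739 = 4780 μs.

4780 μs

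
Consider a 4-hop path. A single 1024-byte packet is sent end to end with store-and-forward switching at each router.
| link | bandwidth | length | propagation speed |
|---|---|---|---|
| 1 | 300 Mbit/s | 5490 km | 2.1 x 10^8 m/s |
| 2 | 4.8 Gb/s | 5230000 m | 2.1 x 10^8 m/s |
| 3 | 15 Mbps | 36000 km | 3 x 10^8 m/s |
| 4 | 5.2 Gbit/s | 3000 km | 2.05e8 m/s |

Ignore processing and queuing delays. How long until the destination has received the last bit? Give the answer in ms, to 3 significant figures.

L = 1024 × 8 = 8192 bits.
Transmission delays (L/R per hop): 0.0273067, 0.00170667, 0.546133, 0.00157538 ms; sum = 0.576722 ms.
Propagation delays (d/s per hop): 26.1429, 24.9048, 120, 14.6341 ms; sum = 185.682 ms.
End-to-end = 186 ms.

186 ms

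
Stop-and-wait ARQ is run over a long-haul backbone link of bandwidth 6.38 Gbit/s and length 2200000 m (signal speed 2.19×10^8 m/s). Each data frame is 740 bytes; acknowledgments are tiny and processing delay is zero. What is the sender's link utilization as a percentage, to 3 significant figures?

t_tx = L/R = 5920/6380000000 = 9.279e-07 s.
t_prop = 2200000/219000000 = 0.0100457 s; RTT = 0.0200913 s.
Cycle = t_tx + RTT = 0.0200923 s.
Utilization = t_tx / cycle = 9.279e-07/0.0200923 = 0.00462 %.

0.00462 %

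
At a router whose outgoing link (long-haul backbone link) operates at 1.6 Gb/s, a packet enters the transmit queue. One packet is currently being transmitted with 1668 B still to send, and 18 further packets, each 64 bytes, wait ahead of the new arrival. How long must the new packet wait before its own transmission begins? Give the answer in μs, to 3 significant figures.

14.1 μs

Each queued packet: L/R = 512/1600000000 = 0.32 μs.
18 queued → 5.76 μs.
Plus remaining 13344 bits of current packet: 8.34 μs.
Queuing delay = 14.1 μs.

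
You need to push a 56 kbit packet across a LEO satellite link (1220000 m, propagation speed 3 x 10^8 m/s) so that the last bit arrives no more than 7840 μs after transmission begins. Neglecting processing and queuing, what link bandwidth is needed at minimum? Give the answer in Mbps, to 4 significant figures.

Propagation delay = 1220000 / 300000000 = 4066.67 μs.
Transmission budget = 7840 − 4066.67 = 3773.33 μs.
R ≥ L / t_tx = 56000 bits / 0.00377333 s = 14.84 Mbps.

14.84 Mbps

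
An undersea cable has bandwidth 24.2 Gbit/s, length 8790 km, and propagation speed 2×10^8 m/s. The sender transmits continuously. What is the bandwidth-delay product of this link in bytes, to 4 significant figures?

Propagation delay = 8790000 / 200000000 = 0.04395 s.
BDP = R × t_prop = 24200000000 × 0.04395 = 1063590000 bits.
In bytes: 1063590000/8 = 132900000 bytes.

132900000 bytes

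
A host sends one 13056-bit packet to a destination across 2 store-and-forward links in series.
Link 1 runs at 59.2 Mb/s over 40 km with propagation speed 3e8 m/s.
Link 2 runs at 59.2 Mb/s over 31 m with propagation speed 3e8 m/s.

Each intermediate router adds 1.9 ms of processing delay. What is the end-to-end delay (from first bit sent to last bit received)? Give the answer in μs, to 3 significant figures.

2470 μs

Transmission delay per hop = L/R = 13056/59200000 = 220.541 μs; 2 hops → 441.081 μs.
Propagation delays (d/s per hop): 133.333, 0.103333 μs; sum = 133.437 μs.
Processing at 1 router(s): 1 × 1.9 ms = 1900 μs.
End-to-end = 2470 μs.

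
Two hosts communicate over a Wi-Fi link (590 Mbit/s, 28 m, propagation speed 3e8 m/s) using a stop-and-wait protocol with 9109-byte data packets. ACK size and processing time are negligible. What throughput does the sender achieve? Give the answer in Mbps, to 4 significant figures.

t_tx = L/R = 72872/590000000 = 0.000123512 s.
t_prop = 28/300000000 = 9.33333e-08 s; RTT = 1.86667e-07 s.
Cycle = t_tx + RTT = 0.000123699 s.
Throughput = L / cycle = 72872 / 0.000123699 = 589.1 Mbps.

589.1 Mbps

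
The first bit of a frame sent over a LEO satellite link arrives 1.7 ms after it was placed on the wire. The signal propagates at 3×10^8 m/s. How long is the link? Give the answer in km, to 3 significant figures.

510 km

d = s × t_prop = 300000000 × 0.0017 = 510 km.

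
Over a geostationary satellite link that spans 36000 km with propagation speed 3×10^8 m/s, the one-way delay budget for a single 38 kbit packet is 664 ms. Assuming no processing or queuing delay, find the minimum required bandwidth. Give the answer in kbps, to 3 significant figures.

Propagation delay = 36000000 / 300000000 = 120 ms.
Transmission budget = 664 − 120 = 544 ms.
R ≥ L / t_tx = 38000 bits / 0.544 s = 69.9 kbps.

69.9 kbps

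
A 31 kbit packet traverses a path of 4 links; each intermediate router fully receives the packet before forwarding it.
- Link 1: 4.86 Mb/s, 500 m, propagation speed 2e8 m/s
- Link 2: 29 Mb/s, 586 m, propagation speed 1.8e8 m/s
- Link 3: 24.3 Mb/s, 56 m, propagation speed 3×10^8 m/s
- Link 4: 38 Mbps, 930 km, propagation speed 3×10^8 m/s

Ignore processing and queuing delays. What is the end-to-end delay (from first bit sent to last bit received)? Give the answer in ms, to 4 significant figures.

L = 31000 bits.
Transmission delays (L/R per hop): 6.3786, 1.06897, 1.27572, 0.815789 ms; sum = 9.53908 ms.
Propagation delays (d/s per hop): 0.0025, 0.00325556, 0.000186667, 3.1 ms; sum = 3.10594 ms.
End-to-end = 12.65 ms.

12.65 ms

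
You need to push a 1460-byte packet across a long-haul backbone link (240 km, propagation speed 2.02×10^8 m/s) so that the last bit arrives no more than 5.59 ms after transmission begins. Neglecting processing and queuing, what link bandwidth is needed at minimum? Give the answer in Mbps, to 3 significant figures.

L = 11680 bits.
Propagation delay = 240000 / 202000000 = 1.18812 ms.
Transmission budget = 5.59 − 1.18812 = 4.40188 ms.
R ≥ L / t_tx = 11680 bits / 0.00440188 s = 2.65 Mbps.

2.65 Mbps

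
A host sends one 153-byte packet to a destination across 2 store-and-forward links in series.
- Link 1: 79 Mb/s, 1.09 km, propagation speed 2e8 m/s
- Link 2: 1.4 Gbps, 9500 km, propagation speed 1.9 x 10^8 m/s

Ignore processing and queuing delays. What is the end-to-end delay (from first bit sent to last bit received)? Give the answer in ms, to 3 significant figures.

50.0 ms

L = 153 × 8 = 1224 bits.
Transmission delays (L/R per hop): 0.0154937, 0.000874286 ms; sum = 0.016368 ms.
Propagation delays (d/s per hop): 0.00545, 50 ms; sum = 50.0055 ms.
End-to-end = 50.0 ms.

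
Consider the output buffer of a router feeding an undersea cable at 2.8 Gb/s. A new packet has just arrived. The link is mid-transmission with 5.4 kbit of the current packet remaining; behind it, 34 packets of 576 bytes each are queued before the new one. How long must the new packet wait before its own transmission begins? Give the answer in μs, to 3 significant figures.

57.9 μs

Each queued packet: L/R = 4608/2800000000 = 1.64571 μs.
34 queued → 55.9543 μs.
Plus remaining 5400 bits of current packet: 1.92857 μs.
Queuing delay = 57.9 μs.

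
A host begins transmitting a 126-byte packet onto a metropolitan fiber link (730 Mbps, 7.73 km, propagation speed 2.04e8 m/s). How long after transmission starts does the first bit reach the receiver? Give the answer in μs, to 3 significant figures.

First bit experiences only propagation delay: d/s = 7730/204000000 = 37.9 μs.

37.9 μs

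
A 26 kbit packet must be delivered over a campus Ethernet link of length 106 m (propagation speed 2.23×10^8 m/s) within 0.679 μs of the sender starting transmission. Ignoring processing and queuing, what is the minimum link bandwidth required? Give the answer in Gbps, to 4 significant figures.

Propagation delay = 106 / 223000000 = 0.475336 μs.
Transmission budget = 0.679 − 0.475336 = 0.203664 μs.
R ≥ L / t_tx = 26000 bits / 2.03664e-07 s = 127.7 Gbps.

127.7 Gbps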